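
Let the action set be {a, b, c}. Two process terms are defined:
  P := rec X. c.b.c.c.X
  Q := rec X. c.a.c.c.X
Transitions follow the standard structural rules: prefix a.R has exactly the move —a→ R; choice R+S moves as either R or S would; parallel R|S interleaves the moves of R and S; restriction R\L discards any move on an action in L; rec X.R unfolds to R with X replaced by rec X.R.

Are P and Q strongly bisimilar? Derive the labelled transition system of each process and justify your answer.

P's transition system — 4 states:
  m0 = rec X. c.b.c.c.X | --c--▸ m1
  m1 = b.c.c.(rec X. c.b.c.c.X) | --b--▸ m2
  m2 = c.c.(rec X. c.b.c.c.X) | --c--▸ m3
  m3 = c.(rec X. c.b.c.c.X) | --c--▸ m0
Q's transition system — 4 states:
  n0 = rec X. c.a.c.c.X | --c--▸ n1
  n1 = a.c.c.(rec X. c.a.c.c.X) | --a--▸ n2
  n2 = c.c.(rec X. c.a.c.c.X) | --c--▸ n3
  n3 = c.(rec X. c.a.c.c.X) | --c--▸ n0
Partition-refinement fixed point:
  B0 = {m0}
  B1 = {m1}
  B2 = {m2}
  B3 = {m3}
  B4 = {n0}
  B5 = {n1}
  B6 = {n2}
  B7 = {n3}
m0 ∈ B0, n0 ∈ B4 → different blocks

NO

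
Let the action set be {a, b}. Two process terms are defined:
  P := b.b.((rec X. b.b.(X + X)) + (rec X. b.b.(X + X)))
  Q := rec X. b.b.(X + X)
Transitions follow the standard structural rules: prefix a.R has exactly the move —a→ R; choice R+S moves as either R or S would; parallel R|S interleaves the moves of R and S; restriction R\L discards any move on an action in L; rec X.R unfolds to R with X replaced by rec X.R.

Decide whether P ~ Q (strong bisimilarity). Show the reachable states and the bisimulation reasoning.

LTS(P): 3 reachable states
  m0 = b.b.((rec X. b.b.(X + X)) + (rec X. b.b.(X + X))) | --b--▸ m1
  m1 = b.((rec X. b.b.(X + X)) + (rec X. b.b.(X + X))) | --b--▸ m2
  m2 = (rec X. b.b.(X + X)) + (rec X. b.b.(X + X)) | --b--▸ m1
LTS(Q): 3 reachable states
  n0 = rec X. b.b.(X + X) | --b--▸ n1
  n1 = b.((rec X. b.b.(X + X)) + (rec X. b.b.(X + X))) | --b--▸ n2
  n2 = (rec X. b.b.(X + X)) + (rec X. b.b.(X + X)) | --b--▸ n1
Coarsest stable partition (strong bisimilarity classes):
  B0 = {m0, m1, m2, n0, n1, n2}
m0 ∈ B0, n0 ∈ B0 → same block

bisimilar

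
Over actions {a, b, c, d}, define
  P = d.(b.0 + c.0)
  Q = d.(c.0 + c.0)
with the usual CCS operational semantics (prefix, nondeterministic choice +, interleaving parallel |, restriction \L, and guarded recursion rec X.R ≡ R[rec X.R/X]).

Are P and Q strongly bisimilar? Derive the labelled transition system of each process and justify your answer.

P ≁ Q

LTS(P): 3 reachable states
  m0 = d.(b.0 + c.0) has moves —d→ m1
  m1 = b.0 + c.0 has moves —b→ m2, —c→ m2
  m2 = 0 has moves (no moves)
LTS(Q): 3 reachable states
  n0 = d.(c.0 + c.0) has moves —d→ n1
  n1 = c.0 + c.0 has moves —c→ n2
  n2 = 0 has moves (no moves)
Coarsest stable partition (strong bisimilarity classes):
  B0 = {m0}
  B1 = {m1}
  B2 = {m2, n2}
  B3 = {n0}
  B4 = {n1}
m0 ∈ B0, n0 ∈ B3 → different blocks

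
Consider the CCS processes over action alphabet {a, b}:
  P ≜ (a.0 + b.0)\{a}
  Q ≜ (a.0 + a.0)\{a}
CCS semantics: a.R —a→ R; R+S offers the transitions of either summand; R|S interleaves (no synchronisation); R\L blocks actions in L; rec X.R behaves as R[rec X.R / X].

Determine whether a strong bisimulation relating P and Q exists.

Reachable graph of P (2 states):
  m0 = (a.0 + b.0)\{a} has moves --b--▸ m1
  m1 = 0\{a} has moves ·
Reachable graph of Q (1 states):
  n0 = (a.0 + a.0)\{a} has moves ·
Coarsest stable partition (strong bisimilarity classes):
  B0 = {m0}
  B1 = {m1, n0}
m0 ∈ B0, n0 ∈ B1 → different blocks

NO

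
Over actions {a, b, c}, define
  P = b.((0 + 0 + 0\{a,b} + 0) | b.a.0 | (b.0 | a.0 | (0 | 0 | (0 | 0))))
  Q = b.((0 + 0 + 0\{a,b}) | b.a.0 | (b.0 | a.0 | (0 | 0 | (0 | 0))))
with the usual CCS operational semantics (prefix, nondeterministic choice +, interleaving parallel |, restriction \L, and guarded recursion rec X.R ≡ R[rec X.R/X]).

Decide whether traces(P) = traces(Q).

trace-equivalent

Reachable graph of P (13 states):
  u0 = b.((0 + 0 + 0\{a,b} + 0) | b.a.0 | (b.0 | a.0 | (0 | 0 | (0 | 0)))) ⊢ =b=> u1
  u1 = (0 + 0 + 0\{a,b} + 0) | b.a.0 | (b.0 | a.0 | (0 | 0 | (0 | 0))) ⊢ =a=> u2, =b=> u3, =b=> u4
  u2 = (0 + 0 + 0\{a,b} + 0) | b.a.0 | (b.0 | 0 | (0 | 0 | (0 | 0))) ⊢ =b=> u5, =b=> u6
  u3 = (0 + 0 + 0\{a,b} + 0) | a.0 | (b.0 | a.0 | (0 | 0 | (0 | 0))) ⊢ =a=> u5, =a=> u7, =b=> u8
  u4 = (0 + 0 + 0\{a,b} + 0) | b.a.0 | (0 | a.0 | (0 | 0 | (0 | 0))) ⊢ =a=> u6, =b=> u8
  u5 = (0 + 0 + 0\{a,b} + 0) | a.0 | (b.0 | 0 | (0 | 0 | (0 | 0))) ⊢ =a=> u9, =b=> u10
  u6 = (0 + 0 + 0\{a,b} + 0) | b.a.0 | (0 | 0 | (0 | 0 | (0 | 0))) ⊢ =b=> u10
  u7 = (0 + 0 + 0\{a,b} + 0) | 0 | (b.0 | a.0 | (0 | 0 | (0 | 0))) ⊢ =a=> u9, =b=> u11
  u8 = (0 + 0 + 0\{a,b} + 0) | a.0 | (0 | a.0 | (0 | 0 | (0 | 0))) ⊢ =a=> u10, =a=> u11
  u9 = (0 + 0 + 0\{a,b} + 0) | 0 | (b.0 | 0 | (0 | 0 | (0 | 0))) ⊢ =b=> u12
  u10 = (0 + 0 + 0\{a,b} + 0) | a.0 | (0 | 0 | (0 | 0 | (0 | 0))) ⊢ =a=> u12
  u11 = (0 + 0 + 0\{a,b} + 0) | 0 | (0 | a.0 | (0 | 0 | (0 | 0))) ⊢ =a=> u12
  u12 = (0 + 0 + 0\{a,b} + 0) | 0 | (0 | 0 | (0 | 0 | (0 | 0))) ⊢ ∅
Reachable graph of Q (13 states):
  v0 = b.((0 + 0 + 0\{a,b}) | b.a.0 | (b.0 | a.0 | (0 | 0 | (0 | 0)))) ⊢ =b=> v1
  v1 = (0 + 0 + 0\{a,b}) | b.a.0 | (b.0 | a.0 | (0 | 0 | (0 | 0))) ⊢ =a=> v2, =b=> v3, =b=> v4
  v2 = (0 + 0 + 0\{a,b}) | b.a.0 | (b.0 | 0 | (0 | 0 | (0 | 0))) ⊢ =b=> v5, =b=> v6
  v3 = (0 + 0 + 0\{a,b}) | a.0 | (b.0 | a.0 | (0 | 0 | (0 | 0))) ⊢ =a=> v5, =a=> v7, =b=> v8
  v4 = (0 + 0 + 0\{a,b}) | b.a.0 | (0 | a.0 | (0 | 0 | (0 | 0))) ⊢ =a=> v6, =b=> v8
  v5 = (0 + 0 + 0\{a,b}) | a.0 | (b.0 | 0 | (0 | 0 | (0 | 0))) ⊢ =a=> v9, =b=> v10
  v6 = (0 + 0 + 0\{a,b}) | b.a.0 | (0 | 0 | (0 | 0 | (0 | 0))) ⊢ =b=> v10
  v7 = (0 + 0 + 0\{a,b}) | 0 | (b.0 | a.0 | (0 | 0 | (0 | 0))) ⊢ =a=> v9, =b=> v11
  v8 = (0 + 0 + 0\{a,b}) | a.0 | (0 | a.0 | (0 | 0 | (0 | 0))) ⊢ =a=> v10, =a=> v11
  v9 = (0 + 0 + 0\{a,b}) | 0 | (b.0 | 0 | (0 | 0 | (0 | 0))) ⊢ =b=> v12
  v10 = (0 + 0 + 0\{a,b}) | a.0 | (0 | 0 | (0 | 0 | (0 | 0))) ⊢ =a=> v12
  v11 = (0 + 0 + 0\{a,b}) | 0 | (0 | a.0 | (0 | 0 | (0 | 0))) ⊢ =a=> v12
  v12 = (0 + 0 + 0\{a,b}) | 0 | (0 | 0 | (0 | 0 | (0 | 0))) ⊢ ∅
Coarsest stable partition (strong bisimilarity classes):
  B0 = {u0, v0}
  B1 = {u1, v1}
  B2 = {u3, v3}
  B3 = {u5, u7, v5, v7}
  B4 = {u9, v9}
  B5 = {u12, v12}
  B6 = {u10, u11, v10, v11}
  B7 = {u8, v8}
  B8 = {u2, v2}
  B9 = {u6, v6}
  B10 = {u4, v4}
u0 ∈ B0, v0 ∈ B0 → same block
Bisimilar ⇒ trace-equivalent.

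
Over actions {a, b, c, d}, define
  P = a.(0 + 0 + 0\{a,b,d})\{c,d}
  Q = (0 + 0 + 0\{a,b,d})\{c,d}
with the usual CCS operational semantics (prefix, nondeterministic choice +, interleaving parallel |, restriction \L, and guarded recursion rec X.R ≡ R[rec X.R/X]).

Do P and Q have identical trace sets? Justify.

NO — witness ⟨a⟩

LTS(P): 2 reachable states
  u0 = a.(0 + 0 + 0\{a,b,d})\{c,d} → —a→ u1
  u1 = (0 + 0 + 0\{a,b,d})\{c,d} → deadlocked
LTS(Q): 1 reachable states
  v0 = (0 + 0 + 0\{a,b,d})\{c,d} → deadlocked
Executing a from P (initial set {u0}):
  after a @ step 1: {u1}
  ✓ P
Executing a from Q (initial set {v0}):
  after a @ step 1: ∅  — Q cannot continue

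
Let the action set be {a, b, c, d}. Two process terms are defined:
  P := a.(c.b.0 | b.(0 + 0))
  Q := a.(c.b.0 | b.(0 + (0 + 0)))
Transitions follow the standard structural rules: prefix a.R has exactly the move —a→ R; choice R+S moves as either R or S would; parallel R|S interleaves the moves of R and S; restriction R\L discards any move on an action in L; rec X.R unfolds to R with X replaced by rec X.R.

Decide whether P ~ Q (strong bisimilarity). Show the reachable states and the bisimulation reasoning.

P's transition system — 7 states:
  p0 = a.(c.b.0 | b.(0 + 0)) → —a→ p1
  p1 = c.b.0 | b.(0 + 0) → —b→ p2, —c→ p3
  p2 = c.b.0 | (0 + 0) → —c→ p4
  p3 = b.0 | b.(0 + 0) → —b→ p4, —b→ p5
  p4 = b.0 | (0 + 0) → —b→ p6
  p5 = 0 | b.(0 + 0) → —b→ p6
  p6 = 0 | (0 + 0) → stopped
Q's transition system — 7 states:
  q0 = a.(c.b.0 | b.(0 + (0 + 0))) → —a→ q1
  q1 = c.b.0 | b.(0 + (0 + 0)) → —b→ q2, —c→ q3
  q2 = c.b.0 | (0 + (0 + 0)) → —c→ q4
  q3 = b.0 | b.(0 + (0 + 0)) → —b→ q4, —b→ q5
  q4 = b.0 | (0 + (0 + 0)) → —b→ q6
  q5 = 0 | b.(0 + (0 + 0)) → —b→ q6
  q6 = 0 | (0 + (0 + 0)) → stopped
Partition-refinement fixed point:
  B0 = {p0, q0}
  B1 = {p1, q1}
  B2 = {p3, q3}
  B3 = {p4, p5, q4, q5}
  B4 = {p6, q6}
  B5 = {p2, q2}
p0 ∈ B0, q0 ∈ B0 → same block

P ~ Q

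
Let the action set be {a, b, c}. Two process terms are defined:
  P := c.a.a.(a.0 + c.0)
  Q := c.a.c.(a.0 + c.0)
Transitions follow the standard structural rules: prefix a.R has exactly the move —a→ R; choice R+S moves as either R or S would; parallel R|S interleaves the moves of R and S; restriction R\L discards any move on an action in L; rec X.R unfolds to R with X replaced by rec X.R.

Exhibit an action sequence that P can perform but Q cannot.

Reachable graph of P (5 states):
  u0 = c.a.a.(a.0 + c.0) :: -c-> u1
  u1 = a.a.(a.0 + c.0) :: -a-> u2
  u2 = a.(a.0 + c.0) :: -a-> u3
  u3 = a.0 + c.0 :: -a-> u4, -c-> u4
  u4 = 0 :: ∅
Reachable graph of Q (5 states):
  v0 = c.a.c.(a.0 + c.0) :: -c-> v1
  v1 = a.c.(a.0 + c.0) :: -a-> v2
  v2 = c.(a.0 + c.0) :: -c-> v3
  v3 = a.0 + c.0 :: -a-> v4, -c-> v4
  v4 = 0 :: ∅
Run σ = ⟨caa⟩ on P: start {u0}
  step 1 (c): {u1}
  step 2 (a): {u2}
  step 3 (a): {u3}
  ✓ P
Run σ = ⟨caa⟩ on Q: start {v0}
  step 1 (c): {v1}
  step 2 (a): {v2}
  step 3 (a): no successor for Q

caa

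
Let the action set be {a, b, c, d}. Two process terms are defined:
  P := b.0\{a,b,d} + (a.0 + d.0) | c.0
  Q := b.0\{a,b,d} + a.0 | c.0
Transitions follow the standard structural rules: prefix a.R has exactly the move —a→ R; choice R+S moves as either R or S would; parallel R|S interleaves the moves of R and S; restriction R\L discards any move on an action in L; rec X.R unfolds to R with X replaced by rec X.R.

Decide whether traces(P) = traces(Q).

traces(P) ≠ traces(Q) — witness ⟨d⟩

LTS(P): 5 reachable states
  s0 = b.0\{a,b,d} + (a.0 + d.0) | c.0 → ··a··> s1, ··b··> s2, ··c··> s3, ··d··> s1
  s1 = 0 | c.0 → ··c··> s4
  s2 = 0\{a,b,d} → stopped
  s3 = (a.0 + d.0) | 0 → ··a··> s4, ··d··> s4
  s4 = 0 | 0 → stopped
LTS(Q): 5 reachable states
  t0 = b.0\{a,b,d} + a.0 | c.0 → ··a··> t1, ··b··> t2, ··c··> t3
  t1 = 0 | c.0 → ··c··> t4
  t2 = 0\{a,b,d} → stopped
  t3 = a.0 | 0 → ··a··> t4
  t4 = 0 | 0 → stopped
Trace ⟨d⟩ through P, begin at {s0}:
  [1] d ⇒ {s1}
  P completes σ.
Trace ⟨d⟩ through Q, begin at {t0}:
  [1] d ⇒ ∅  — Q cannot continue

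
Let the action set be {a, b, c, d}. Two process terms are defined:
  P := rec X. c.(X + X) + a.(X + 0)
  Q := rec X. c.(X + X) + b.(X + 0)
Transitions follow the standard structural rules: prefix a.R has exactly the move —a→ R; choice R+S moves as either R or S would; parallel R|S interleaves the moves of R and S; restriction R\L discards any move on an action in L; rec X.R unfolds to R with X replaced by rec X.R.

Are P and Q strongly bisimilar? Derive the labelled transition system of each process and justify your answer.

P ≁ Q

P's transition system — 3 states:
  s0 = rec X. c.(X + X) + a.(X + 0) ⊢ =a=> s1, =c=> s2
  s1 = (rec X. c.(X + X) + a.(X + 0)) + 0 ⊢ =a=> s1, =c=> s2
  s2 = (rec X. c.(X + X) + a.(X + 0)) + (rec X. c.(X + X) + a.(X + 0)) ⊢ =a=> s1, =c=> s2
Q's transition system — 3 states:
  t0 = rec X. c.(X + X) + b.(X + 0) ⊢ =b=> t1, =c=> t2
  t1 = (rec X. c.(X + X) + b.(X + 0)) + 0 ⊢ =b=> t1, =c=> t2
  t2 = (rec X. c.(X + X) + b.(X + 0)) + (rec X. c.(X + X) + b.(X + 0)) ⊢ =b=> t1, =c=> t2
Partition-refinement fixed point:
  B0 = {s0, s1, s2}
  B1 = {t0, t1, t2}
s0 ∈ B0, t0 ∈ B1 → different blocks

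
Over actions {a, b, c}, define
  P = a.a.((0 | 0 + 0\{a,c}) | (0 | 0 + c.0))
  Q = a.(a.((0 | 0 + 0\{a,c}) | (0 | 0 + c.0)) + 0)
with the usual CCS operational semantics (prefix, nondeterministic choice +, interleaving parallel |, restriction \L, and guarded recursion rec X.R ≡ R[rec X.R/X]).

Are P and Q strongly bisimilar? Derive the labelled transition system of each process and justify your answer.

LTS(P): 4 reachable states
  u0 = a.a.((0 | 0 + 0\{a,c}) | (0 | 0 + c.0)) has moves —a→ u1
  u1 = a.((0 | 0 + 0\{a,c}) | (0 | 0 + c.0)) has moves —a→ u2
  u2 = (0 | 0 + 0\{a,c}) | (0 | 0 + c.0) has moves —c→ u3
  u3 = (0 | 0 + 0\{a,c}) | 0 has moves stopped
LTS(Q): 4 reachable states
  v0 = a.(a.((0 | 0 + 0\{a,c}) | (0 | 0 + c.0)) + 0) has moves —a→ v1
  v1 = a.((0 | 0 + 0\{a,c}) | (0 | 0 + c.0)) + 0 has moves —a→ v2
  v2 = (0 | 0 + 0\{a,c}) | (0 | 0 + c.0) has moves —c→ v3
  v3 = (0 | 0 + 0\{a,c}) | 0 has moves stopped
Partition-refinement fixed point:
  B0 = {u0, v0}
  B1 = {u1, v1}
  B2 = {u2, v2}
  B3 = {u3, v3}
u0 ∈ B0, v0 ∈ B0 → same block

YES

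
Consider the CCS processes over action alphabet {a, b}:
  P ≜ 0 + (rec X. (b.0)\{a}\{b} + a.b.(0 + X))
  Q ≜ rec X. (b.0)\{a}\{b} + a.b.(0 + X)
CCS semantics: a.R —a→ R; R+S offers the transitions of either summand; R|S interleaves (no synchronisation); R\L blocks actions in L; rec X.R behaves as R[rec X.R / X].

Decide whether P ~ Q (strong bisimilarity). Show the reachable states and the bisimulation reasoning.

P ~ Q

P's transition system — 2 states:
  m0 = 0 + (rec X. (b.0)\{a}\{b} + a.b.(0 + X)) | -a-> m1
  m1 = b.(0 + (rec X. (b.0)\{a}\{b} + a.b.(0 + X))) | -b-> m0
Q's transition system — 3 states:
  n0 = rec X. (b.0)\{a}\{b} + a.b.(0 + X) | -a-> n1
  n1 = b.(0 + (rec X. (b.0)\{a}\{b} + a.b.(0 + X))) | -b-> n2
  n2 = 0 + (rec X. (b.0)\{a}\{b} + a.b.(0 + X)) | -a-> n1
Partition-refinement fixed point:
  B0 = {m0, n0, n2}
  B1 = {m1, n1}
m0 ∈ B0, n0 ∈ B0 → same block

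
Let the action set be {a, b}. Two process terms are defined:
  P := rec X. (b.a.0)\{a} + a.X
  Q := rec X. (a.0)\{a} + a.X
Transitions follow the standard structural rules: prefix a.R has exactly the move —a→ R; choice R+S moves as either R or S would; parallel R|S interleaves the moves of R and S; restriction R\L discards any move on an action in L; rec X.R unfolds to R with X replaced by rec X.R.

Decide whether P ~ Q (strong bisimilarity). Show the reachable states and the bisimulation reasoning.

LTS(P): 2 reachable states
  p0 = rec X. (b.a.0)\{a} + a.X ⊢ --a--▸ p0, --b--▸ p1
  p1 = (a.0)\{a} ⊢ ∅
LTS(Q): 1 reachable states
  q0 = rec X. (a.0)\{a} + a.X ⊢ --a--▸ q0
Partition-refinement fixed point:
  B0 = {p0}
  B1 = {p1}
  B2 = {q0}
p0 ∈ B0, q0 ∈ B2 → different blocks

NO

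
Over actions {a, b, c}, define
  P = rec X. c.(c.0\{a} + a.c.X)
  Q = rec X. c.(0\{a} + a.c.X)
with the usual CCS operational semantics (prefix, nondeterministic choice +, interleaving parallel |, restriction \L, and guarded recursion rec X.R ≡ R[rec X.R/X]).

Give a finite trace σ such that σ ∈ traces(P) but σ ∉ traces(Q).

Reachable graph of P (4 states):
  m0 = rec X. c.(c.0\{a} + a.c.X) | =c=> m1
  m1 = c.0\{a} + a.c.(rec X. c.(c.0\{a} + a.c.X)) | =a=> m2, =c=> m3
  m2 = c.(rec X. c.(c.0\{a} + a.c.X)) | =c=> m0
  m3 = 0\{a} | stopped
Reachable graph of Q (3 states):
  n0 = rec X. c.(0\{a} + a.c.X) | =c=> n1
  n1 = 0\{a} + a.c.(rec X. c.(0\{a} + a.c.X)) | =a=> n2
  n2 = c.(rec X. c.(0\{a} + a.c.X)) | =c=> n0
Run σ = ⟨cc⟩ on P: start {m0}
  [1] c ⇒ {m1}
  [2] c ⇒ {m3}
  — P admits the full trace.
Run σ = ⟨cc⟩ on Q: start {n0}
  [1] c ⇒ {n1}
  [2] c ⇒ no successor for Q

cc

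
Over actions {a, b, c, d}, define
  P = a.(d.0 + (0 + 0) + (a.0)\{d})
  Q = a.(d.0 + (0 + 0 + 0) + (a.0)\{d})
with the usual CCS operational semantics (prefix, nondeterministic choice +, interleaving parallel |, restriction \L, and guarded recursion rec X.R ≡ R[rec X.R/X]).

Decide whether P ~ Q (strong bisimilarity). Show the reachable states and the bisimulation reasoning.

YES

Reachable graph of P (4 states):
  u0 = a.(d.0 + (0 + 0) + (a.0)\{d}) ⊢ -a-> u1
  u1 = d.0 + (0 + 0) + (a.0)\{d} ⊢ -a-> u2, -d-> u3
  u2 = 0\{d} ⊢ ·
  u3 = 0 ⊢ ·
Reachable graph of Q (4 states):
  v0 = a.(d.0 + (0 + 0 + 0) + (a.0)\{d}) ⊢ -a-> v1
  v1 = d.0 + (0 + 0 + 0) + (a.0)\{d} ⊢ -a-> v2, -d-> v3
  v2 = 0\{d} ⊢ ·
  v3 = 0 ⊢ ·
Coarsest stable partition (strong bisimilarity classes):
  B0 = {u0, v0}
  B1 = {u1, v1}
  B2 = {u2, u3, v2, v3}
u0 ∈ B0, v0 ∈ B0 → same block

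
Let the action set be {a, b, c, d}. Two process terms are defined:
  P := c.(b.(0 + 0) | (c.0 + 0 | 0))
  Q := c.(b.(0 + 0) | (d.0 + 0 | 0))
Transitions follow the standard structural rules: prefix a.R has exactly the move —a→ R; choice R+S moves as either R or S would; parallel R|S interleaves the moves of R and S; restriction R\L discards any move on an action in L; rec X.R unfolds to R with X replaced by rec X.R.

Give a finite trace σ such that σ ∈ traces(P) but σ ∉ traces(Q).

cc

Reachable graph of P (5 states):
  s0 = c.(b.(0 + 0) | (c.0 + 0 | 0)) has moves ··c··> s1
  s1 = b.(0 + 0) | (c.0 + 0 | 0) has moves ··b··> s2, ··c··> s3
  s2 = (0 + 0) | (c.0 + 0 | 0) has moves ··c··> s4
  s3 = b.(0 + 0) | 0 has moves ··b··> s4
  s4 = (0 + 0) | 0 has moves (no moves)
Reachable graph of Q (5 states):
  t0 = c.(b.(0 + 0) | (d.0 + 0 | 0)) has moves ··c··> t1
  t1 = b.(0 + 0) | (d.0 + 0 | 0) has moves ··b··> t2, ··d··> t3
  t2 = (0 + 0) | (d.0 + 0 | 0) has moves ··d··> t4
  t3 = b.(0 + 0) | 0 has moves ··b··> t4
  t4 = (0 + 0) | 0 has moves (no moves)
Executing cc from P (initial set {s0}):
  after c @ step 1: {s1}
  after c @ step 2: {s3}
  P completes σ.
Executing cc from Q (initial set {t0}):
  after c @ step 1: {t1}
  after c @ step 2: ∅ (Q stuck)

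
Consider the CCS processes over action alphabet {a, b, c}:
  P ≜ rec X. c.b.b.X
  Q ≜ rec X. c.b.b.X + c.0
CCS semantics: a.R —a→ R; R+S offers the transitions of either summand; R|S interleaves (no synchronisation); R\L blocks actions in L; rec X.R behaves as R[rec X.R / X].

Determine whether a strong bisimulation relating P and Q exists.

P ≁ Q

P's transition system — 3 states:
  s0 = rec X. c.b.b.X | =c=> s1
  s1 = b.b.(rec X. c.b.b.X) | =b=> s2
  s2 = b.(rec X. c.b.b.X) | =b=> s0
Q's transition system — 4 states:
  t0 = rec X. c.b.b.X + c.0 | =c=> t1, =c=> t2
  t1 = 0 | ·
  t2 = b.b.(rec X. c.b.b.X + c.0) | =b=> t3
  t3 = b.(rec X. c.b.b.X + c.0) | =b=> t0
Bisimilarity quotient blocks:
  B0 = {s0}
  B1 = {s1}
  B2 = {s2}
  B3 = {t0}
  B4 = {t2}
  B5 = {t3}
  B6 = {t1}
s0 ∈ B0, t0 ∈ B3 → different blocks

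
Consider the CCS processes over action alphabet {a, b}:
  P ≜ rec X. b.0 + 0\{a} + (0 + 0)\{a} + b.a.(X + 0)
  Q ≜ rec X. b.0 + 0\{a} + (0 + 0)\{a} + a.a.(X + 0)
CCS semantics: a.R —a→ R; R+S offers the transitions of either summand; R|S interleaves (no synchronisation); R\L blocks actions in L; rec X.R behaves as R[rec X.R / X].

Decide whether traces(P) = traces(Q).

Reachable graph of P (4 states):
  u0 = rec X. b.0 + 0\{a} + (0 + 0)\{a} + b.a.(X + 0) :: ··b··> u1, ··b··> u2
  u1 = 0 :: ∅
  u2 = a.((rec X. b.0 + 0\{a} + (0 + 0)\{a} + b.a.(X + 0)) + 0) :: ··a··> u3
  u3 = (rec X. b.0 + 0\{a} + (0 + 0)\{a} + b.a.(X + 0)) + 0 :: ··b··> u1, ··b··> u2
Reachable graph of Q (4 states):
  v0 = rec X. b.0 + 0\{a} + (0 + 0)\{a} + a.a.(X + 0) :: ··a··> v1, ··b··> v2
  v1 = a.((rec X. b.0 + 0\{a} + (0 + 0)\{a} + a.a.(X + 0)) + 0) :: ··a··> v3
  v2 = 0 :: ∅
  v3 = (rec X. b.0 + 0\{a} + (0 + 0)\{a} + a.a.(X + 0)) + 0 :: ··a··> v1, ··b··> v2
Executing ba from P (initial set {u0}):
  [1] b ⇒ {u1, u2}
  [2] a ⇒ {u3}
  ✓ P
Executing ba from Q (initial set {v0}):
  [1] b ⇒ {v2}
  [2] a ⇒ ∅  — Q cannot continue

trace-distinct — witness ⟨ba⟩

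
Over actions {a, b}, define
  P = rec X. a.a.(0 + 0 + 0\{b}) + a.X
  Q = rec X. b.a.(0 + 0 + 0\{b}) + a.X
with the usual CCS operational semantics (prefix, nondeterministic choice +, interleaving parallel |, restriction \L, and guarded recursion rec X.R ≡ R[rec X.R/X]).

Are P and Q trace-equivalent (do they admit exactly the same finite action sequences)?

LTS(P): 3 reachable states
  u0 = rec X. a.a.(0 + 0 + 0\{b}) + a.X ⊢ ··a··> u0, ··a··> u1
  u1 = a.(0 + 0 + 0\{b}) ⊢ ··a··> u2
  u2 = 0 + 0 + 0\{b} ⊢ ·
LTS(Q): 3 reachable states
  v0 = rec X. b.a.(0 + 0 + 0\{b}) + a.X ⊢ ··a··> v0, ··b··> v1
  v1 = a.(0 + 0 + 0\{b}) ⊢ ··a··> v2
  v2 = 0 + 0 + 0\{b} ⊢ ·
Run σ = ⟨b⟩ on Q: start {v0}
  after b @ step 1: {v1}
  Q completes σ.
Run σ = ⟨b⟩ on P: start {u0}
  after b @ step 1: ∅  — P cannot continue

NO — witness ⟨b⟩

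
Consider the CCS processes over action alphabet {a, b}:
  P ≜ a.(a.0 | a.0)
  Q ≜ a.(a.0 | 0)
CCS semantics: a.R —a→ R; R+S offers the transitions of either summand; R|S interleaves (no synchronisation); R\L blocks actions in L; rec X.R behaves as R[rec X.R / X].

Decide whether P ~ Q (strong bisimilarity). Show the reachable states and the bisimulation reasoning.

P's transition system — 5 states:
  u0 = a.(a.0 | a.0) has moves -a-> u1
  u1 = a.0 | a.0 has moves -a-> u2, -a-> u3
  u2 = 0 | a.0 has moves -a-> u4
  u3 = a.0 | 0 has moves -a-> u4
  u4 = 0 | 0 has moves deadlocked
Q's transition system — 3 states:
  v0 = a.(a.0 | 0) has moves -a-> v1
  v1 = a.0 | 0 has moves -a-> v2
  v2 = 0 | 0 has moves deadlocked
Partition-refinement fixed point:
  B0 = {u0}
  B1 = {u1, v0}
  B2 = {u2, u3, v1}
  B3 = {u4, v2}
u0 ∈ B0, v0 ∈ B1 → different blocks

NO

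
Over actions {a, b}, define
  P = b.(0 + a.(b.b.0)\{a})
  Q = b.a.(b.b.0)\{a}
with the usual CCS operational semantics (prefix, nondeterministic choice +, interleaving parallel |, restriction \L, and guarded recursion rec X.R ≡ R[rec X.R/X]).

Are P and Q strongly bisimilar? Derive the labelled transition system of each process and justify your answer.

Reachable graph of P (5 states):
  m0 = b.(0 + a.(b.b.0)\{a}) | -b-> m1
  m1 = 0 + a.(b.b.0)\{a} | -a-> m2
  m2 = (b.b.0)\{a} | -b-> m3
  m3 = (b.0)\{a} | -b-> m4
  m4 = 0\{a} | stopped
Reachable graph of Q (5 states):
  n0 = b.a.(b.b.0)\{a} | -b-> n1
  n1 = a.(b.b.0)\{a} | -a-> n2
  n2 = (b.b.0)\{a} | -b-> n3
  n3 = (b.0)\{a} | -b-> n4
  n4 = 0\{a} | stopped
Bisimilarity quotient blocks:
  B0 = {m0, n0}
  B1 = {m1, n1}
  B2 = {m2, n2}
  B3 = {m3, n3}
  B4 = {m4, n4}
m0 ∈ B0, n0 ∈ B0 → same block

P ~ Q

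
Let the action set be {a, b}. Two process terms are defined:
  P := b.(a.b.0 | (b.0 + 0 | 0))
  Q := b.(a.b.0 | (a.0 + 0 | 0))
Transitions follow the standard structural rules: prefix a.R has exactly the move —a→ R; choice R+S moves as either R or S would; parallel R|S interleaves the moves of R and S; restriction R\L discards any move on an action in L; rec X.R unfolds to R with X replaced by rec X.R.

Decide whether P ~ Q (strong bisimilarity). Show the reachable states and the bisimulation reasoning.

LTS(P): 7 reachable states
  p0 = b.(a.b.0 | (b.0 + 0 | 0)) | --b--▸ p1
  p1 = a.b.0 | (b.0 + 0 | 0) | --a--▸ p2, --b--▸ p3
  p2 = b.0 | (b.0 + 0 | 0) | --b--▸ p4, --b--▸ p5
  p3 = a.b.0 | 0 | --a--▸ p5
  p4 = 0 | (b.0 + 0 | 0) | --b--▸ p6
  p5 = b.0 | 0 | --b--▸ p6
  p6 = 0 | 0 | (no moves)
LTS(Q): 7 reachable states
  q0 = b.(a.b.0 | (a.0 + 0 | 0)) | --b--▸ q1
  q1 = a.b.0 | (a.0 + 0 | 0) | --a--▸ q2, --a--▸ q3
  q2 = a.b.0 | 0 | --a--▸ q4
  q3 = b.0 | (a.0 + 0 | 0) | --a--▸ q4, --b--▸ q5
  q4 = b.0 | 0 | --b--▸ q6
  q5 = 0 | (a.0 + 0 | 0) | --a--▸ q6
  q6 = 0 | 0 | (no moves)
Coarsest stable partition (strong bisimilarity classes):
  B0 = {p0}
  B1 = {p1}
  B2 = {p2}
  B3 = {p4, p5, q4}
  B4 = {p6, q6}
  B5 = {p3, q2}
  B6 = {q0}
  B7 = {q1}
  B8 = {q3}
  B9 = {q5}
p0 ∈ B0, q0 ∈ B6 → different blocks

not bisimilar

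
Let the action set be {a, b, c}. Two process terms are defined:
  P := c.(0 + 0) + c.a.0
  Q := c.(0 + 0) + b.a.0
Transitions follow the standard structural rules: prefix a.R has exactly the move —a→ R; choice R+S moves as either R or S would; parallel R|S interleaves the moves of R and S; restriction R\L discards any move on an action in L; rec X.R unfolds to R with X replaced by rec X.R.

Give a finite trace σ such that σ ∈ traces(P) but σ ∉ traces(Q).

ca

LTS(P): 4 reachable states
  s0 = c.(0 + 0) + c.a.0 ⊢ -c-> s1, -c-> s2
  s1 = 0 + 0 ⊢ ·
  s2 = a.0 ⊢ -a-> s3
  s3 = 0 ⊢ ·
LTS(Q): 4 reachable states
  t0 = c.(0 + 0) + b.a.0 ⊢ -b-> t1, -c-> t2
  t1 = a.0 ⊢ -a-> t3
  t2 = 0 + 0 ⊢ ·
  t3 = 0 ⊢ ·
Run σ = ⟨ca⟩ on P: start {s0}
  step 1 (c): {s1, s2}
  step 2 (a): {s3}
  — P admits the full trace.
Run σ = ⟨ca⟩ on Q: start {t0}
  step 1 (c): {t2}
  step 2 (a): ∅  — Q cannot continue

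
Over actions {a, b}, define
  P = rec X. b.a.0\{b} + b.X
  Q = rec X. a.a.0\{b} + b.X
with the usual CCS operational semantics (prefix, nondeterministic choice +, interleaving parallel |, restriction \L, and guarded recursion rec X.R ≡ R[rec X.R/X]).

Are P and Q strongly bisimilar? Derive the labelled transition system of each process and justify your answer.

not bisimilar

LTS(P): 3 reachable states
  s0 = rec X. b.a.0\{b} + b.X ⊢ —b→ s0, —b→ s1
  s1 = a.0\{b} ⊢ —a→ s2
  s2 = 0\{b} ⊢ stopped
LTS(Q): 3 reachable states
  t0 = rec X. a.a.0\{b} + b.X ⊢ —a→ t1, —b→ t0
  t1 = a.0\{b} ⊢ —a→ t2
  t2 = 0\{b} ⊢ stopped
Partition-refinement fixed point:
  B0 = {s0}
  B1 = {s1, t1}
  B2 = {s2, t2}
  B3 = {t0}
s0 ∈ B0, t0 ∈ B3 → different blocks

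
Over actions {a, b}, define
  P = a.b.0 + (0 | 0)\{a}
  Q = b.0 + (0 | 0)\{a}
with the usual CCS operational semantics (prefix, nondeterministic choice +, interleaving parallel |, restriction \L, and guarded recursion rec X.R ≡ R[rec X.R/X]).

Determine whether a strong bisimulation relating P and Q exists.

NO

Reachable graph of P (3 states):
  u0 = a.b.0 + (0 | 0)\{a} has moves —a→ u1
  u1 = b.0 has moves —b→ u2
  u2 = 0 has moves ∅
Reachable graph of Q (2 states):
  v0 = b.0 + (0 | 0)\{a} has moves —b→ v1
  v1 = 0 has moves ∅
Bisimilarity quotient blocks:
  B0 = {u0}
  B1 = {u1, v0}
  B2 = {u2, v1}
u0 ∈ B0, v0 ∈ B1 → different blocks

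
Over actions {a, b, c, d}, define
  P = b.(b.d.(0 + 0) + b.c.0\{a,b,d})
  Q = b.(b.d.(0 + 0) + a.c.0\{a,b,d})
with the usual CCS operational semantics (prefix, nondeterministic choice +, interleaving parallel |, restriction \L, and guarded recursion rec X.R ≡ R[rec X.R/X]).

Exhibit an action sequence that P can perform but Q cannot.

Reachable graph of P (6 states):
  u0 = b.(b.d.(0 + 0) + b.c.0\{a,b,d}) ⊢ ··b··> u1
  u1 = b.d.(0 + 0) + b.c.0\{a,b,d} ⊢ ··b··> u2, ··b··> u3
  u2 = c.0\{a,b,d} ⊢ ··c··> u4
  u3 = d.(0 + 0) ⊢ ··d··> u5
  u4 = 0\{a,b,d} ⊢ ∅
  u5 = 0 + 0 ⊢ ∅
Reachable graph of Q (6 states):
  v0 = b.(b.d.(0 + 0) + a.c.0\{a,b,d}) ⊢ ··b··> v1
  v1 = b.d.(0 + 0) + a.c.0\{a,b,d} ⊢ ··a··> v2, ··b··> v3
  v2 = c.0\{a,b,d} ⊢ ··c··> v4
  v3 = d.(0 + 0) ⊢ ··d··> v5
  v4 = 0\{a,b,d} ⊢ ∅
  v5 = 0 + 0 ⊢ ∅
Trace ⟨bbc⟩ through P, begin at {u0}:
  step 1 (b): {u1}
  step 2 (b): {u2, u3}
  step 3 (c): {u4}
  ✓ P
Trace ⟨bbc⟩ through Q, begin at {v0}:
  step 1 (b): {v1}
  step 2 (b): {v3}
  step 3 (c): no successor for Q

bbc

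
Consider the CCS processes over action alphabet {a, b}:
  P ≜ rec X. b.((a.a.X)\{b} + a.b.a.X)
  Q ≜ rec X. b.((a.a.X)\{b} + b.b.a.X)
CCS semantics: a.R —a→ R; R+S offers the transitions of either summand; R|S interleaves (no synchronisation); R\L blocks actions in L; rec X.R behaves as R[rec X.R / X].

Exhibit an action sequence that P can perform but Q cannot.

P's transition system — 6 states:
  m0 = rec X. b.((a.a.X)\{b} + a.b.a.X) | --b--▸ m1
  m1 = (a.a.(rec X. b.((a.a.X)\{b} + a.b.a.X)))\{b} + a.b.a.(rec X. b.((a.a.X)\{b} + a.b.a.X)) | --a--▸ m2, --a--▸ m3
  m2 = (a.(rec X. b.((a.a.X)\{b} + a.b.a.X)))\{b} | --a--▸ m4
  m3 = b.a.(rec X. b.((a.a.X)\{b} + a.b.a.X)) | --b--▸ m5
  m4 = (rec X. b.((a.a.X)\{b} + a.b.a.X))\{b} | (no moves)
  m5 = a.(rec X. b.((a.a.X)\{b} + a.b.a.X)) | --a--▸ m0
Q's transition system — 6 states:
  n0 = rec X. b.((a.a.X)\{b} + b.b.a.X) | --b--▸ n1
  n1 = (a.a.(rec X. b.((a.a.X)\{b} + b.b.a.X)))\{b} + b.b.a.(rec X. b.((a.a.X)\{b} + b.b.a.X)) | --a--▸ n2, --b--▸ n3
  n2 = (a.(rec X. b.((a.a.X)\{b} + b.b.a.X)))\{b} | --a--▸ n4
  n3 = b.a.(rec X. b.((a.a.X)\{b} + b.b.a.X)) | --b--▸ n5
  n4 = (rec X. b.((a.a.X)\{b} + b.b.a.X))\{b} | (no moves)
  n5 = a.(rec X. b.((a.a.X)\{b} + b.b.a.X)) | --a--▸ n0
Run σ = ⟨bab⟩ on P: start {m0}
  after b @ step 1: {m1}
  after a @ step 2: {m2, m3}
  after b @ step 3: {m5}
  P completes σ.
Run σ = ⟨bab⟩ on Q: start {n0}
  after b @ step 1: {n1}
  after a @ step 2: {n2}
  after b @ step 3: ∅ (Q stuck)

bab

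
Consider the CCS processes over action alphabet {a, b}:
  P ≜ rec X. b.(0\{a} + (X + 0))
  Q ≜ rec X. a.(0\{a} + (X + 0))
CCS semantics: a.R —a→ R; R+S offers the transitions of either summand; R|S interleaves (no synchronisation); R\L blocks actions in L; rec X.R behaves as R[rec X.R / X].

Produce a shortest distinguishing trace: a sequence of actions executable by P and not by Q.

b

LTS(P): 2 reachable states
  s0 = rec X. b.(0\{a} + (X + 0)) ⊢ -b-> s1
  s1 = 0\{a} + ((rec X. b.(0\{a} + (X + 0))) + 0) ⊢ -b-> s1
LTS(Q): 2 reachable states
  t0 = rec X. a.(0\{a} + (X + 0)) ⊢ -a-> t1
  t1 = 0\{a} + ((rec X. a.(0\{a} + (X + 0))) + 0) ⊢ -a-> t1
Run σ = ⟨b⟩ on P: start {s0}
  [1] b ⇒ {s1}
  — P admits the full trace.
Run σ = ⟨b⟩ on Q: start {t0}
  [1] b ⇒ ∅  — Q cannot continue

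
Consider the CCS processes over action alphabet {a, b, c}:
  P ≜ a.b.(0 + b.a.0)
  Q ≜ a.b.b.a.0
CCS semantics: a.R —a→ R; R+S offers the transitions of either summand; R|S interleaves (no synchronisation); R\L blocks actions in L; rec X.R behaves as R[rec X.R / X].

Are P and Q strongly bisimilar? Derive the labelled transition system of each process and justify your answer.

P's transition system — 5 states:
  u0 = a.b.(0 + b.a.0) → ··a··> u1
  u1 = b.(0 + b.a.0) → ··b··> u2
  u2 = 0 + b.a.0 → ··b··> u3
  u3 = a.0 → ··a··> u4
  u4 = 0 → (no moves)
Q's transition system — 5 states:
  v0 = a.b.b.a.0 → ··a··> v1
  v1 = b.b.a.0 → ··b··> v2
  v2 = b.a.0 → ··b··> v3
  v3 = a.0 → ··a··> v4
  v4 = 0 → (no moves)
Bisimilarity quotient blocks:
  B0 = {u0, v0}
  B1 = {u1, v1}
  B2 = {u2, v2}
  B3 = {u3, v3}
  B4 = {u4, v4}
u0 ∈ B0, v0 ∈ B0 → same block

bisimilar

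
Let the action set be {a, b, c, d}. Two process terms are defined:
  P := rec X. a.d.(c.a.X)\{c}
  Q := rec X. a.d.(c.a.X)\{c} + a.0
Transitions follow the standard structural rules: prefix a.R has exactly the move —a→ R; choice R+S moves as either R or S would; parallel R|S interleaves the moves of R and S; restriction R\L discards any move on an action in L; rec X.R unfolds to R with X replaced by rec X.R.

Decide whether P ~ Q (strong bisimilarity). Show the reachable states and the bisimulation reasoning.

NO

P's transition system — 3 states:
  p0 = rec X. a.d.(c.a.X)\{c} has moves --a--▸ p1
  p1 = d.(c.a.(rec X. a.d.(c.a.X)\{c}))\{c} has moves --d--▸ p2
  p2 = (c.a.(rec X. a.d.(c.a.X)\{c}))\{c} has moves (no moves)
Q's transition system — 4 states:
  q0 = rec X. a.d.(c.a.X)\{c} + a.0 has moves --a--▸ q1, --a--▸ q2
  q1 = 0 has moves (no moves)
  q2 = d.(c.a.(rec X. a.d.(c.a.X)\{c} + a.0))\{c} has moves --d--▸ q3
  q3 = (c.a.(rec X. a.d.(c.a.X)\{c} + a.0))\{c} has moves (no moves)
Bisimilarity quotient blocks:
  B0 = {p0}
  B1 = {p1, q2}
  B2 = {p2, q1, q3}
  B3 = {q0}
p0 ∈ B0, q0 ∈ B3 → different blocks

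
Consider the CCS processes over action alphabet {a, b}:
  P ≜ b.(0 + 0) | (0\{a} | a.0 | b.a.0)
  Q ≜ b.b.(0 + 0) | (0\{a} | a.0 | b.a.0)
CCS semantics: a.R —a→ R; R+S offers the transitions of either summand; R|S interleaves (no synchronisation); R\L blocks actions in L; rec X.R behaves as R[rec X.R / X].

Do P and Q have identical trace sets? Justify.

traces(P) ≠ traces(Q) — witness ⟨bbb⟩

P's transition system — 12 states:
  p0 = b.(0 + 0) | (0\{a} | a.0 | b.a.0) :: =a=> p1, =b=> p2, =b=> p3
  p1 = b.(0 + 0) | (0\{a} | 0 | b.a.0) :: =b=> p4, =b=> p5
  p2 = (0 + 0) | (0\{a} | a.0 | b.a.0) :: =a=> p4, =b=> p6
  p3 = b.(0 + 0) | (0\{a} | a.0 | a.0) :: =a=> p5, =a=> p7, =b=> p6
  p4 = (0 + 0) | (0\{a} | 0 | b.a.0) :: =b=> p8
  p5 = b.(0 + 0) | (0\{a} | 0 | a.0) :: =a=> p9, =b=> p8
  p6 = (0 + 0) | (0\{a} | a.0 | a.0) :: =a=> p10, =a=> p8
  p7 = b.(0 + 0) | (0\{a} | a.0 | 0) :: =a=> p9, =b=> p10
  p8 = (0 + 0) | (0\{a} | 0 | a.0) :: =a=> p11
  p9 = b.(0 + 0) | (0\{a} | 0 | 0) :: =b=> p11
  p10 = (0 + 0) | (0\{a} | a.0 | 0) :: =a=> p11
  p11 = (0 + 0) | (0\{a} | 0 | 0) :: ·
Q's transition system — 18 states:
  q0 = b.b.(0 + 0) | (0\{a} | a.0 | b.a.0) :: =a=> q1, =b=> q2, =b=> q3
  q1 = b.b.(0 + 0) | (0\{a} | 0 | b.a.0) :: =b=> q4, =b=> q5
  q2 = b.(0 + 0) | (0\{a} | a.0 | b.a.0) :: =a=> q4, =b=> q6, =b=> q7
  q3 = b.b.(0 + 0) | (0\{a} | a.0 | a.0) :: =a=> q5, =a=> q8, =b=> q7
  q4 = b.(0 + 0) | (0\{a} | 0 | b.a.0) :: =b=> q10, =b=> q9
  q5 = b.b.(0 + 0) | (0\{a} | 0 | a.0) :: =a=> q11, =b=> q10
  q6 = (0 + 0) | (0\{a} | a.0 | b.a.0) :: =a=> q9, =b=> q12
  q7 = b.(0 + 0) | (0\{a} | a.0 | a.0) :: =a=> q10, =a=> q13, =b=> q12
  q8 = b.b.(0 + 0) | (0\{a} | a.0 | 0) :: =a=> q11, =b=> q13
  q9 = (0 + 0) | (0\{a} | 0 | b.a.0) :: =b=> q14
  q10 = b.(0 + 0) | (0\{a} | 0 | a.0) :: =a=> q15, =b=> q14
  q11 = b.b.(0 + 0) | (0\{a} | 0 | 0) :: =b=> q15
  q12 = (0 + 0) | (0\{a} | a.0 | a.0) :: =a=> q14, =a=> q16
  q13 = b.(0 + 0) | (0\{a} | a.0 | 0) :: =a=> q15, =b=> q16
  q14 = (0 + 0) | (0\{a} | 0 | a.0) :: =a=> q17
  q15 = b.(0 + 0) | (0\{a} | 0 | 0) :: =b=> q17
  q16 = (0 + 0) | (0\{a} | a.0 | 0) :: =a=> q17
  q17 = (0 + 0) | (0\{a} | 0 | 0) :: ·
Trace ⟨bbb⟩ through Q, begin at {q0}:
  [1] b ⇒ {q2, q3}
  [2] b ⇒ {q6, q7}
  [3] b ⇒ {q12}
  ✓ Q
Trace ⟨bbb⟩ through P, begin at {p0}:
  [1] b ⇒ {p2, p3}
  [2] b ⇒ {p6}
  [3] b ⇒ ∅ (P stuck)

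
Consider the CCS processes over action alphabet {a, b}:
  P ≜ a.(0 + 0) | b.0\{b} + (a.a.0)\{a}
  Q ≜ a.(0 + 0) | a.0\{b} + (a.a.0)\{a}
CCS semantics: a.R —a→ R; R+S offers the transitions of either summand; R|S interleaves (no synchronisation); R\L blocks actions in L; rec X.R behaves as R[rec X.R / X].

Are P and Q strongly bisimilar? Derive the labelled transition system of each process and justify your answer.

Reachable graph of P (4 states):
  s0 = a.(0 + 0) | b.0\{b} + (a.a.0)\{a} → —a→ s1, —b→ s2
  s1 = (0 + 0) | b.0\{b} → —b→ s3
  s2 = a.(0 + 0) | 0\{b} → —a→ s3
  s3 = (0 + 0) | 0\{b} → (no moves)
Reachable graph of Q (4 states):
  t0 = a.(0 + 0) | a.0\{b} + (a.a.0)\{a} → —a→ t1, —a→ t2
  t1 = (0 + 0) | a.0\{b} → —a→ t3
  t2 = a.(0 + 0) | 0\{b} → —a→ t3
  t3 = (0 + 0) | 0\{b} → (no moves)
Coarsest stable partition (strong bisimilarity classes):
  B0 = {s0}
  B1 = {s1}
  B2 = {s3, t3}
  B3 = {s2, t1, t2}
  B4 = {t0}
s0 ∈ B0, t0 ∈ B4 → different blocks

NO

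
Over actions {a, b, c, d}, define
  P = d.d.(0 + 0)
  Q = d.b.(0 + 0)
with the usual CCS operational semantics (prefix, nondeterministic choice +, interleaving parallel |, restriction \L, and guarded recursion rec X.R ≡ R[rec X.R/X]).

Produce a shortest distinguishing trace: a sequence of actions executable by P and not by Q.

dd

Reachable graph of P (3 states):
  s0 = d.d.(0 + 0) :: =d=> s1
  s1 = d.(0 + 0) :: =d=> s2
  s2 = 0 + 0 :: stopped
Reachable graph of Q (3 states):
  t0 = d.b.(0 + 0) :: =d=> t1
  t1 = b.(0 + 0) :: =b=> t2
  t2 = 0 + 0 :: stopped
Trace ⟨dd⟩ through P, begin at {s0}:
  after d @ step 1: {s1}
  after d @ step 2: {s2}
  P completes σ.
Trace ⟨dd⟩ through Q, begin at {t0}:
  after d @ step 1: {t1}
  after d @ step 2: ∅  — Q cannot continue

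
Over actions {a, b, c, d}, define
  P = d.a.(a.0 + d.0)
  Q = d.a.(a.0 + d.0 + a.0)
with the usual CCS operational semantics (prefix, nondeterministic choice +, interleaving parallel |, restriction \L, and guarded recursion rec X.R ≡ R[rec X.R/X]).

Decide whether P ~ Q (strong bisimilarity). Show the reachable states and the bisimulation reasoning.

P's transition system — 4 states:
  u0 = d.a.(a.0 + d.0) ⊢ —d→ u1
  u1 = a.(a.0 + d.0) ⊢ —a→ u2
  u2 = a.0 + d.0 ⊢ —a→ u3, —d→ u3
  u3 = 0 ⊢ (no moves)
Q's transition system — 4 states:
  v0 = d.a.(a.0 + d.0 + a.0) ⊢ —d→ v1
  v1 = a.(a.0 + d.0 + a.0) ⊢ —a→ v2
  v2 = a.0 + d.0 + a.0 ⊢ —a→ v3, —d→ v3
  v3 = 0 ⊢ (no moves)
Coarsest stable partition (strong bisimilarity classes):
  B0 = {u0, v0}
  B1 = {u1, v1}
  B2 = {u2, v2}
  B3 = {u3, v3}
u0 ∈ B0, v0 ∈ B0 → same block

P ~ Q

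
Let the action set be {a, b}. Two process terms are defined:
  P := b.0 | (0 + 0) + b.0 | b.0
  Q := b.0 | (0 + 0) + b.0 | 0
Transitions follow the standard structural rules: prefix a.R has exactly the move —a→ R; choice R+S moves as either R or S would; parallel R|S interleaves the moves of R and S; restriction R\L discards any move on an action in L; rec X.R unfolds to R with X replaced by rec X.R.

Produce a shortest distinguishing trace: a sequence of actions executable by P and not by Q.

bb

P's transition system — 5 states:
  p0 = b.0 | (0 + 0) + b.0 | b.0 has moves --b--▸ p1, --b--▸ p2, --b--▸ p3
  p1 = 0 | (0 + 0) has moves ·
  p2 = 0 | b.0 has moves --b--▸ p4
  p3 = b.0 | 0 has moves --b--▸ p4
  p4 = 0 | 0 has moves ·
Q's transition system — 3 states:
  q0 = b.0 | (0 + 0) + b.0 | 0 has moves --b--▸ q1, --b--▸ q2
  q1 = 0 | (0 + 0) has moves ·
  q2 = 0 | 0 has moves ·
Run σ = ⟨bb⟩ on P: start {p0}
  [1] b ⇒ {p1, p2, p3}
  [2] b ⇒ {p4}
  P completes σ.
Run σ = ⟨bb⟩ on Q: start {q0}
  [1] b ⇒ {q1, q2}
  [2] b ⇒ ∅ (Q stuck)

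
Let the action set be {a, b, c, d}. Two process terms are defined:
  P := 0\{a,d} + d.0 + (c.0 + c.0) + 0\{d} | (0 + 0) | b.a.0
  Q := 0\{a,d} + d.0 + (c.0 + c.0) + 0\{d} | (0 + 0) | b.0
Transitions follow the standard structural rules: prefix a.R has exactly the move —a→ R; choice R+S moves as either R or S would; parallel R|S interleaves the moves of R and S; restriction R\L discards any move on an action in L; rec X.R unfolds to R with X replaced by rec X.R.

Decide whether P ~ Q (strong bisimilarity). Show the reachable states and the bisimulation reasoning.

LTS(P): 4 reachable states
  m0 = 0\{a,d} + d.0 + (c.0 + c.0) + 0\{d} | (0 + 0) | b.a.0 :: =b=> m1, =c=> m2, =d=> m2
  m1 = 0\{d} | (0 + 0) | a.0 :: =a=> m3
  m2 = 0 :: stopped
  m3 = 0\{d} | (0 + 0) | 0 :: stopped
LTS(Q): 3 reachable states
  n0 = 0\{a,d} + d.0 + (c.0 + c.0) + 0\{d} | (0 + 0) | b.0 :: =b=> n1, =c=> n2, =d=> n2
  n1 = 0\{d} | (0 + 0) | 0 :: stopped
  n2 = 0 :: stopped
Partition-refinement fixed point:
  B0 = {m0}
  B1 = {m1}
  B2 = {m2, m3, n1, n2}
  B3 = {n0}
m0 ∈ B0, n0 ∈ B3 → different blocks

NO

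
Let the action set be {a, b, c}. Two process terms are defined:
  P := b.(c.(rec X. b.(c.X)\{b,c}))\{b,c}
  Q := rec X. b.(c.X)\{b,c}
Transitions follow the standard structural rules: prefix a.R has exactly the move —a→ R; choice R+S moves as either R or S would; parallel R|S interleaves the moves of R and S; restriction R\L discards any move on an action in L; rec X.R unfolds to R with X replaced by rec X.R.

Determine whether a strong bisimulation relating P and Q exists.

YES

LTS(P): 2 reachable states
  p0 = b.(c.(rec X. b.(c.X)\{b,c}))\{b,c} has moves =b=> p1
  p1 = (c.(rec X. b.(c.X)\{b,c}))\{b,c} has moves ∅
LTS(Q): 2 reachable states
  q0 = rec X. b.(c.X)\{b,c} has moves =b=> q1
  q1 = (c.(rec X. b.(c.X)\{b,c}))\{b,c} has moves ∅
Bisimilarity quotient blocks:
  B0 = {p0, q0}
  B1 = {p1, q1}
p0 ∈ B0, q0 ∈ B0 → same block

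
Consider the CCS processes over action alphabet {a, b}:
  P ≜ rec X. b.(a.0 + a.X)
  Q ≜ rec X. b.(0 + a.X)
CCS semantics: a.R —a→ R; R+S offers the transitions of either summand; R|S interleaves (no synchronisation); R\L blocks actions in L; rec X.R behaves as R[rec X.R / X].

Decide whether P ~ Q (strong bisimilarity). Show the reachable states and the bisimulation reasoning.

P ≁ Q

Reachable graph of P (3 states):
  m0 = rec X. b.(a.0 + a.X) :: -b-> m1
  m1 = a.0 + a.(rec X. b.(a.0 + a.X)) :: -a-> m0, -a-> m2
  m2 = 0 :: ·
Reachable graph of Q (2 states):
  n0 = rec X. b.(0 + a.X) :: -b-> n1
  n1 = 0 + a.(rec X. b.(0 + a.X)) :: -a-> n0
Partition-refinement fixed point:
  B0 = {m0}
  B1 = {m1}
  B2 = {m2}
  B3 = {n0}
  B4 = {n1}
m0 ∈ B0, n0 ∈ B3 → different blocks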